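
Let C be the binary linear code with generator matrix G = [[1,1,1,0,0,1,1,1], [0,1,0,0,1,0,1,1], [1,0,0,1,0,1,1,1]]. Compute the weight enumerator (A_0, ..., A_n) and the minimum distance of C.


Weight distribution: A_0 = 1, A_3 = 1, A_4 = 2, A_5 = 3, A_6 = 1. Minimum distance d = 3.

Enumerate all 2^3 = 8 messages m ∈ F_2^3.
For each, compute codeword c = mG in F_2^8, then tally its weight.
  m = 000 → c = 00000000, weight = 0.
  m = 100 → c = 11100111, weight = 6.
  m = 010 → c = 01001011, weight = 4.
  m = 110 → c = 10101100, weight = 4.
  m = 001 → c = 10010111, weight = 5.
  m = 101 → c = 01110000, weight = 3.
  m = 011 → c = 11011100, weight = 5.
  m = 111 → c = 00111011, weight = 5.
Tally weights:
  weight 0: 1 codewords.
  weight 3: 1 codewords.
  weight 4: 2 codewords.
  weight 5: 3 codewords.
  weight 6: 1 codewords.
Minimum distance d = smallest w > 0 with A_w > 0 = 3.
Sanity: Σ A_w = 8 = 2^3 = 8 ✓.


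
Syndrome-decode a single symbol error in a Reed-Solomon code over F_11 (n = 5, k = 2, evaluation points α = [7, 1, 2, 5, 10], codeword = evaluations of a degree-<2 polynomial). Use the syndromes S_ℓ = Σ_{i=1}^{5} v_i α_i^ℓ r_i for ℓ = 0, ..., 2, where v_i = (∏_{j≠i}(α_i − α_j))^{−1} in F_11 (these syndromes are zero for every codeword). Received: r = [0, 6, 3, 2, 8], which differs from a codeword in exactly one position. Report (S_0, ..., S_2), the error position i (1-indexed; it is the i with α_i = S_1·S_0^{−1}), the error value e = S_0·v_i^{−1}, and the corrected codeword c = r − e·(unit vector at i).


S = (9, 7, 3), error at position 3, error magnitude e = 9, c = [0, 6, 5, 2, 8].

Step 1: column multipliers v_i = (∏_{j≠i}(α_i − α_j))^{−1} mod 11.
  i = 1 (α = 7): (7−1)(7−2)(7−5)(7−10) = 6·5·2·(−3) = −180 ≡ 7, so v_1 = 7^{−1} = 8 (mod 11).
  i = 2 (α = 1): (1−7)(1−2)(1−5)(1−10) = (−6)·(−1)·(−4)·(−9) = 216 ≡ 7, so v_2 = 7^{−1} = 8 (mod 11).
  i = 3 (α = 2): (2−7)(2−1)(2−5)(2−10) = (−5)·1·(−3)·(−8) = −120 ≡ 1, so v_3 = 1^{−1} = 1 (mod 11).
  i = 4 (α = 5): (5−7)(5−1)(5−2)(5−10) = (−2)·4·3·(−5) = 120 ≡ 10, so v_4 = 10^{−1} = 10 (mod 11).
  i = 5 (α = 10): (10−7)(10−1)(10−2)(10−5) = 3·9·8·5 = 1080 ≡ 2, so v_5 = 2^{−1} = 6 (mod 11).
  v = [8, 8, 1, 10, 6].
Step 2: syndromes of r = [0, 6, 3, 2, 8] (all sums mod 11).
  S_0 = Σ v_i r_i = 8·0 + 8·6 + 1·3 + 10·2 + 6·8 = 119 ≡ 9.
  S_1 = Σ v_i α_i r_i = 8·7·0 + 8·1·6 + 1·2·3 + 10·5·2 + 6·10·8 = 634 ≡ 7.
  α_i^2 mod 11 = [5, 1, 4, 3, 1].
  S_2 = Σ v_i α_i^2 r_i = 8·5·0 + 8·1·6 + 1·4·3 + 10·3·2 + 6·1·8 = 168 ≡ 3.
  S = (9, 7, 3) ≠ 0, so r is not a codeword (an error is present).
Step 3: locate the error. For a single error e at position i, S_ℓ = v_i·e·α_i^ℓ, so α_err = S_1/S_0.
  S_0^{−1} = 9^{−1} = 5 (mod 11), so α_err = 7·5 = 35 ≡ 2 = α_3. Error position i = 3.
  Consistency check: S_2/S_1 = 3·8 = 24 ≡ 2 = α_err ✓ (single-error assumption holds).
Step 4: error magnitude e = S_0/v_3 = S_0·∏_{j≠3}(α_3 − α_j) = 9·1 = 9 ≡ 9 (mod 11).
Step 5: correct position 3: c_3 = r_3 − e = 3 − 9 ≡ 5 (mod 11). Hence c = [0, 6, 5, 2, 8].
  Check: interpolating c through the α_i gives m(x) = 7 + 10·x (degree < 2) with m(α_i) = c_i for every i, so c is indeed a codeword.


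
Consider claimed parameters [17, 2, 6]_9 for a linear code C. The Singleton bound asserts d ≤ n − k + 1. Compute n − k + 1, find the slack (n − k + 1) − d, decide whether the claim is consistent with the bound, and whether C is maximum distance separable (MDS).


Singleton RHS = n − k + 1 = 16, slack = 10, bound satisfied, not MDS.

Singleton bound: d ≤ n − k + 1.
Here n = 17, k = 2, so n − k + 1 = 16.
Given d = 6, check d ≤ 16: YES.
Slack = (n − k + 1) − d = 10.
The code is NOT MDS (slack = 10 > 0).
Description: the claimed parameters are [17, 2, 6]_9; such a code would be non-MDS.


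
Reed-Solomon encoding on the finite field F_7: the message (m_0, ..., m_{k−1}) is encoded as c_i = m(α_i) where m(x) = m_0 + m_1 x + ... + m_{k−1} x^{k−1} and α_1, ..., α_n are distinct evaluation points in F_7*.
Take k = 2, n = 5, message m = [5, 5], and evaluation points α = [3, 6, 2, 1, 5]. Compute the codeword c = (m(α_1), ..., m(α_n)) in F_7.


c = [6, 0, 1, 3, 2]

Message polynomial: m(x) = 5 + 5·x (mod 7).
For each evaluation point α_i, compute m(α_i) mod 7:
  α_1 = 3: Horner steps 5 → 6, so m(3) = 6.
  α_2 = 6: Horner steps 5 → 0, so m(6) = 0.
  α_3 = 2: Horner steps 5 → 1, so m(2) = 1.
  α_4 = 1: Horner steps 5 → 3, so m(1) = 3.
  α_5 = 5: Horner steps 5 → 2, so m(5) = 2.
Codeword c = [6, 0, 1, 3, 2] ∈ F_7^5.


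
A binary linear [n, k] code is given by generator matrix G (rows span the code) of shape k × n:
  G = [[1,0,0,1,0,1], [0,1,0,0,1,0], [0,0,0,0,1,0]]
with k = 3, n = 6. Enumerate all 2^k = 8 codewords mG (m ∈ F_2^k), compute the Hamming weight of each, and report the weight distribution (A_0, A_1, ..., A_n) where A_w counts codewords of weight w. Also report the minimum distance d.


Weight distribution: A_0 = 1, A_1 = 2, A_2 = 1, A_3 = 1, A_4 = 2, A_5 = 1. Minimum distance d = 1.

Enumerate all 2^3 = 8 messages m ∈ F_2^3.
For each, compute codeword c = mG in F_2^6, then tally its weight.
  m = 000 → c = 000000, weight = 0.
  m = 100 → c = 100101, weight = 3.
  m = 010 → c = 010010, weight = 2.
  m = 110 → c = 110111, weight = 5.
  m = 001 → c = 000010, weight = 1.
  m = 101 → c = 100111, weight = 4.
  m = 011 → c = 010000, weight = 1.
  m = 111 → c = 110101, weight = 4.
Tally weights:
  weight 0: 1 codewords.
  weight 1: 2 codewords.
  weight 2: 1 codewords.
  weight 3: 1 codewords.
  weight 4: 2 codewords.
  weight 5: 1 codewords.
Minimum distance d = smallest w > 0 with A_w > 0 = 1.
Sanity: Σ A_w = 8 = 2^3 = 8 ✓.


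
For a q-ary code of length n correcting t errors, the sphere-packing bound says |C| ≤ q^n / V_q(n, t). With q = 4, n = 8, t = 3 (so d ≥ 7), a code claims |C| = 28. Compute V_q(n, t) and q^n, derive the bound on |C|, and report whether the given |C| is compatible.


V_q(n, t) = 1789, q^n = 65536, Hamming bound = 36, |C| = 28 ≤ bound (satisfied).

Step 1: Compute V_q(n, t) = Σ_{j=0}^3 C(n, j) (q−1)^j.
  j = 0: C(8,0)·(3)^0 = 1·1 = 1.
  j = 1: C(8,1)·(3)^1 = 8·3 = 24.
  j = 2: C(8,2)·(3)^2 = 28·9 = 252.
  j = 3: C(8,3)·(3)^3 = 56·27 = 1512.
  V_q(n, t) = 1 + 24 + 252 + 1512 = 1789.
Step 2: q^n = 4^8 = 65536.
Step 3: Hamming bound ⌊q^n / V_q(n,t)⌋ = ⌊65536/1789⌋ = 36.
Step 4: Compare |C| = 28 to 36: satisfied.
The claimed |C| lies below the Hamming bound.


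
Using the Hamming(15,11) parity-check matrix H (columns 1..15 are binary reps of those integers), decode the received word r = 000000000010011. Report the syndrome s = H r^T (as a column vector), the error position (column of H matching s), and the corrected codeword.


s = (1, 0, 1, 0)^T, error position = 10, corrected codeword c = 000000000110011

Compute s = H r^T mod 2 one row at a time:
  s_1 = 0 + 0 + 0 + 1 + 0 + 0 + 1 + 1 = 3 ≡ 1 (mod 2).
  s_2 = 0 + 0 + 0 + 0 + 0 + 0 + 1 + 1 = 2 ≡ 0 (mod 2).
  s_3 = 0 + 0 + 0 + 0 + 0 + 1 + 1 + 1 = 3 ≡ 1 (mod 2).
  s_4 = 0 + 0 + 0 + 0 + 0 + 1 + 0 + 1 = 2 ≡ 0 (mod 2).
s = (1, 0, 1, 0)^T — this equals column 10 of H (binary 1010), so error is at position 10.
Correct: flip bit 10 of r = 000000000010011 to get c = 000000000110011.


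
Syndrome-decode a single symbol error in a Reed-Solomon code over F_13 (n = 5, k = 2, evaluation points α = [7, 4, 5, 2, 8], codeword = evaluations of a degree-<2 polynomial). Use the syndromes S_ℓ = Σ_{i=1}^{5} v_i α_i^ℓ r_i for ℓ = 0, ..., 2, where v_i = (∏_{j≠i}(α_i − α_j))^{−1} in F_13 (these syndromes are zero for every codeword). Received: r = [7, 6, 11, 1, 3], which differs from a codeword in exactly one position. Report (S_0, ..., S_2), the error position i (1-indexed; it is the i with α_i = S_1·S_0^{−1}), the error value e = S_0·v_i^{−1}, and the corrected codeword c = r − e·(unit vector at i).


S = (7, 9, 6), error at position 3, error magnitude e = 9, c = [7, 6, 2, 1, 3].

Step 1: column multipliers v_i = (∏_{j≠i}(α_i − α_j))^{−1} mod 13.
  i = 1 (α = 7): (7−4)(7−5)(7−2)(7−8) = 3·2·5·(−1) = −30 ≡ 9, so v_1 = 9^{−1} = 3 (mod 13).
  i = 2 (α = 4): (4−7)(4−5)(4−2)(4−8) = (−3)·(−1)·2·(−4) = −24 ≡ 2, so v_2 = 2^{−1} = 7 (mod 13).
  i = 3 (α = 5): (5−7)(5−4)(5−2)(5−8) = (−2)·1·3·(−3) = 18 ≡ 5, so v_3 = 5^{−1} = 8 (mod 13).
  i = 4 (α = 2): (2−7)(2−4)(2−5)(2−8) = (−5)·(−2)·(−3)·(−6) = 180 ≡ 11, so v_4 = 11^{−1} = 6 (mod 13).
  i = 5 (α = 8): (8−7)(8−4)(8−5)(8−2) = 1·4·3·6 = 72 ≡ 7, so v_5 = 7^{−1} = 2 (mod 13).
  v = [3, 7, 8, 6, 2].
Step 2: syndromes of r = [7, 6, 11, 1, 3] (all sums mod 13).
  S_0 = Σ v_i r_i = 3·7 + 7·6 + 8·11 + 6·1 + 2·3 = 163 ≡ 7.
  S_1 = Σ v_i α_i r_i = 3·7·7 + 7·4·6 + 8·5·11 + 6·2·1 + 2·8·3 = 815 ≡ 9.
  α_i^2 mod 13 = [10, 3, 12, 4, 12].
  S_2 = Σ v_i α_i^2 r_i = 3·10·7 + 7·3·6 + 8·12·11 + 6·4·1 + 2·12·3 = 1488 ≡ 6.
  S = (7, 9, 6) ≠ 0, so r is not a codeword (an error is present).
Step 3: locate the error. For a single error e at position i, S_ℓ = v_i·e·α_i^ℓ, so α_err = S_1/S_0.
  S_0^{−1} = 7^{−1} = 2 (mod 13), so α_err = 9·2 = 18 ≡ 5 = α_3. Error position i = 3.
  Consistency check: S_2/S_1 = 6·3 = 18 ≡ 5 = α_err ✓ (single-error assumption holds).
Step 4: error magnitude e = S_0/v_3 = S_0·∏_{j≠3}(α_3 − α_j) = 7·5 = 35 ≡ 9 (mod 13).
Step 5: correct position 3: c_3 = r_3 − e = 11 − 9 ≡ 2 (mod 13). Hence c = [7, 6, 2, 1, 3].
  Check: interpolating c through the α_i gives m(x) = 9 + 9·x (degree < 2) with m(α_i) = c_i for every i, so c is indeed a codeword.


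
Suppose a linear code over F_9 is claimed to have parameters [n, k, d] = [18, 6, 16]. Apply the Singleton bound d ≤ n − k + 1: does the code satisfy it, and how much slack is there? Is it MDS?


Singleton RHS = n − k + 1 = 13, slack = -3, bound violated (no such code; not MDS).

Singleton bound: d ≤ n − k + 1.
Here n = 18, k = 6, so n − k + 1 = 13.
Given d = 16, check d ≤ 13: NO.
Slack = (n − k + 1) − d = -3.
The slack is negative: d = 16 exceeds n − k + 1 = 13 by 3, so the Singleton bound is violated and no linear [18, 6, 16]_9 code can exist. In particular it is not MDS (MDS requires d = n − k + 1 exactly).
Description: the claimed parameters are [18, 6, 16]_9; such a code would be impossible (violates the Singleton bound).


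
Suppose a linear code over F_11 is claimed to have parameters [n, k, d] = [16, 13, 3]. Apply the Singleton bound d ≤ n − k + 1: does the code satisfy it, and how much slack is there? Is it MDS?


Singleton RHS = n − k + 1 = 4, slack = 1, bound satisfied, not MDS.

Singleton bound: d ≤ n − k + 1.
Here n = 16, k = 13, so n − k + 1 = 4.
Given d = 3, check d ≤ 4: YES.
Slack = (n − k + 1) − d = 1.
The code is NOT MDS (slack = 1 > 0).
Description: the claimed parameters are [16, 13, 3]_11; such a code would be non-MDS.


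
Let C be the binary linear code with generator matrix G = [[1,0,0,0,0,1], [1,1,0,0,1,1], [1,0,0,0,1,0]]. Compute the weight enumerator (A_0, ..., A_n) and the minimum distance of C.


Weight distribution: A_0 = 1, A_2 = 6, A_4 = 1. Minimum distance d = 2.

Enumerate all 2^3 = 8 messages m ∈ F_2^3.
For each, compute codeword c = mG in F_2^6, then tally its weight.
  m = 000 → c = 000000, weight = 0.
  m = 100 → c = 100001, weight = 2.
  m = 010 → c = 110011, weight = 4.
  m = 110 → c = 010010, weight = 2.
  m = 001 → c = 100010, weight = 2.
  m = 101 → c = 000011, weight = 2.
  m = 011 → c = 010001, weight = 2.
  m = 111 → c = 110000, weight = 2.
Tally weights:
  weight 0: 1 codewords.
  weight 2: 6 codewords.
  weight 4: 1 codewords.
Minimum distance d = smallest w > 0 with A_w > 0 = 2.
Sanity: Σ A_w = 8 = 2^3 = 8 ✓.


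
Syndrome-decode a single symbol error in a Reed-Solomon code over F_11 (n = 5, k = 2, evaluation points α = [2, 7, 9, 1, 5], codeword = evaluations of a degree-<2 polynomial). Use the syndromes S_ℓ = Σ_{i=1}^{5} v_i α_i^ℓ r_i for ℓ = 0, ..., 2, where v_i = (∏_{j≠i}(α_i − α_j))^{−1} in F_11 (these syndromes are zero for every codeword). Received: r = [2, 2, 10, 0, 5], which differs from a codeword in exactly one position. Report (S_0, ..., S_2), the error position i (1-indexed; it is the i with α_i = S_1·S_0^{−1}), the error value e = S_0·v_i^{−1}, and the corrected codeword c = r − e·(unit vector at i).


S = (4, 8, 5), error at position 1, error magnitude e = 9, c = [4, 2, 10, 0, 5].

Step 1: column multipliers v_i = (∏_{j≠i}(α_i − α_j))^{−1} mod 11.
  i = 1 (α = 2): (2−7)(2−9)(2−1)(2−5) = (−5)·(−7)·1·(−3) = −105 ≡ 5, so v_1 = 5^{−1} = 9 (mod 11).
  i = 2 (α = 7): (7−2)(7−9)(7−1)(7−5) = 5·(−2)·6·2 = −120 ≡ 1, so v_2 = 1^{−1} = 1 (mod 11).
  i = 3 (α = 9): (9−2)(9−7)(9−1)(9−5) = 7·2·8·4 = 448 ≡ 8, so v_3 = 8^{−1} = 7 (mod 11).
  i = 4 (α = 1): (1−2)(1−7)(1−9)(1−5) = (−1)·(−6)·(−8)·(−4) = 192 ≡ 5, so v_4 = 5^{−1} = 9 (mod 11).
  i = 5 (α = 5): (5−2)(5−7)(5−9)(5−1) = 3·(−2)·(−4)·4 = 96 ≡ 8, so v_5 = 8^{−1} = 7 (mod 11).
  v = [9, 1, 7, 9, 7].
Step 2: syndromes of r = [2, 2, 10, 0, 5] (all sums mod 11).
  S_0 = Σ v_i r_i = 9·2 + 1·2 + 7·10 + 9·0 + 7·5 = 125 ≡ 4.
  S_1 = Σ v_i α_i r_i = 9·2·2 + 1·7·2 + 7·9·10 + 9·1·0 + 7·5·5 = 855 ≡ 8.
  α_i^2 mod 11 = [4, 5, 4, 1, 3].
  S_2 = Σ v_i α_i^2 r_i = 9·4·2 + 1·5·2 + 7·4·10 + 9·1·0 + 7·3·5 = 467 ≡ 5.
  S = (4, 8, 5) ≠ 0, so r is not a codeword (an error is present).
Step 3: locate the error. For a single error e at position i, S_ℓ = v_i·e·α_i^ℓ, so α_err = S_1/S_0.
  S_0^{−1} = 4^{−1} = 3 (mod 11), so α_err = 8·3 = 24 ≡ 2 = α_1. Error position i = 1.
  Consistency check: S_2/S_1 = 5·7 = 35 ≡ 2 = α_err ✓ (single-error assumption holds).
Step 4: error magnitude e = S_0/v_1 = S_0·∏_{j≠1}(α_1 − α_j) = 4·5 = 20 ≡ 9 (mod 11).
Step 5: correct position 1: c_1 = r_1 − e = 2 − 9 ≡ 4 (mod 11). Hence c = [4, 2, 10, 0, 5].
  Check: interpolating c through the α_i gives m(x) = 7 + 4·x (degree < 2) with m(α_i) = c_i for every i, so c is indeed a codeword.


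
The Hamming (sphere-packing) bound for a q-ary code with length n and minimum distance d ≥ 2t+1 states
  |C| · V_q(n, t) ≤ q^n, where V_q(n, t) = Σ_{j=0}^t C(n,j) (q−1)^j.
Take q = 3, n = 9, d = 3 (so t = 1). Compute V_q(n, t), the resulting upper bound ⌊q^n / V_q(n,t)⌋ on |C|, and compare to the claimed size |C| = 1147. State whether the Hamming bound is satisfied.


V_q(n, t) = 19, q^n = 19683, Hamming bound = 1035, |C| = 1147 > bound (violated).

Step 1: Compute V_q(n, t) = Σ_{j=0}^1 C(n, j) (q−1)^j.
  j = 0: C(9,0)·(2)^0 = 1·1 = 1.
  j = 1: C(9,1)·(2)^1 = 9·2 = 18.
  V_q(n, t) = 1 + 18 = 19.
Step 2: q^n = 3^9 = 19683.
Step 3: Hamming bound ⌊q^n / V_q(n,t)⌋ = ⌊19683/19⌋ = 1035.
Step 4: Compare |C| = 1147 to 1035: violated.
The claimed |C| lies above the Hamming bound, so no 3-ary code of length 9 with d ≥ 3 can have 1147 codewords.


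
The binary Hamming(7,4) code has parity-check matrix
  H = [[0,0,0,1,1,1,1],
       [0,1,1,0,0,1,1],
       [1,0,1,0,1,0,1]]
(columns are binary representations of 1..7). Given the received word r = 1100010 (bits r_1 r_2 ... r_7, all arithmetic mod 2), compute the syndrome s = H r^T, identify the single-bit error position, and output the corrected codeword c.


s = (1, 0, 1)^T, error position = 5, corrected codeword c = 1100110

Compute s = H r^T mod 2 one row at a time:
  s_1 = 0 + 0 + 1 + 0 = 1 ≡ 1 (mod 2).
  s_2 = 1 + 0 + 1 + 0 = 2 ≡ 0 (mod 2).
  s_3 = 1 + 0 + 0 + 0 = 1 ≡ 1 (mod 2).
s = (1, 0, 1)^T — this equals column 5 of H (binary 101), so error is at position 5.
Correct: flip bit 5 of r = 1100010 to get c = 1100110.


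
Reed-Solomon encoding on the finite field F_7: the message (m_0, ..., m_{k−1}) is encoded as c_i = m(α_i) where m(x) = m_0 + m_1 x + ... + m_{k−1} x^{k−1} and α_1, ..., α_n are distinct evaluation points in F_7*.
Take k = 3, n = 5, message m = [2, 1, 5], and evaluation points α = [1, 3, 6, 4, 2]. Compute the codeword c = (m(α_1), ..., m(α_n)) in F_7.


c = [1, 1, 6, 2, 3]

Message polynomial: m(x) = 2 + 1·x + 5·x^2 (mod 7).
For each evaluation point α_i, compute m(α_i) mod 7:
  α_1 = 1: Horner steps 5 → 6 → 1, so m(1) = 1.
  α_2 = 3: Horner steps 5 → 2 → 1, so m(3) = 1.
  α_3 = 6: Horner steps 5 → 3 → 6, so m(6) = 6.
  α_4 = 4: Horner steps 5 → 0 → 2, so m(4) = 2.
  α_5 = 2: Horner steps 5 → 4 → 3, so m(2) = 3.
Codeword c = [1, 1, 6, 2, 3] ∈ F_7^5.


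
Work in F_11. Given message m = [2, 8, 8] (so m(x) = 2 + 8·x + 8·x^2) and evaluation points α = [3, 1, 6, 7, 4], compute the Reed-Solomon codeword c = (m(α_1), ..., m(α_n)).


c = [10, 7, 8, 10, 8]

Message polynomial: m(x) = 2 + 8·x + 8·x^2 (mod 11).
For each evaluation point α_i, compute m(α_i) mod 11:
  α_1 = 3: Horner steps 8 → 10 → 10, so m(3) = 10.
  α_2 = 1: Horner steps 8 → 5 → 7, so m(1) = 7.
  α_3 = 6: Horner steps 8 → 1 → 8, so m(6) = 8.
  α_4 = 7: Horner steps 8 → 9 → 10, so m(7) = 10.
  α_5 = 4: Horner steps 8 → 7 → 8, so m(4) = 8.
Codeword c = [10, 7, 8, 10, 8] ∈ F_11^5.


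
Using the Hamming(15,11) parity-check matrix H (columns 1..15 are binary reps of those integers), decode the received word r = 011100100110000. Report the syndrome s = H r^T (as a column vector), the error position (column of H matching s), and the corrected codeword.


s = (0, 0, 1, 1)^T, error position = 3, corrected codeword c = 010100100110000

Compute s = H r^T mod 2 one row at a time:
  s_1 = 0 + 0 + 1 + 1 + 0 + 0 + 0 + 0 = 2 ≡ 0 (mod 2).
  s_2 = 1 + 0 + 0 + 1 + 0 + 0 + 0 + 0 = 2 ≡ 0 (mod 2).
  s_3 = 1 + 1 + 0 + 1 + 1 + 1 + 0 + 0 = 5 ≡ 1 (mod 2).
  s_4 = 0 + 1 + 0 + 1 + 0 + 1 + 0 + 0 = 3 ≡ 1 (mod 2).
s = (0, 0, 1, 1)^T — this equals column 3 of H (binary 0011), so error is at position 3.
Correct: flip bit 3 of r = 011100100110000 to get c = 010100100110000.


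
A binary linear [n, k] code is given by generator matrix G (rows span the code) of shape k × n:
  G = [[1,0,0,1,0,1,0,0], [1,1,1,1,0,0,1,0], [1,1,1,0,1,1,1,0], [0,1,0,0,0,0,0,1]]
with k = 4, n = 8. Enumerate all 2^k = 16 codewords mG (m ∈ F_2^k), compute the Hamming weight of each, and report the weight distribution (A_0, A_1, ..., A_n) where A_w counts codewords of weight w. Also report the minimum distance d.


Weight distribution: A_0 = 1, A_2 = 2, A_3 = 2, A_4 = 3, A_5 = 6, A_6 = 2. Minimum distance d = 2.

Enumerate all 2^4 = 16 messages m ∈ F_2^4.
For each, compute codeword c = mG in F_2^8, then tally its weight.
  m = 0000 → c = 00000000, weight = 0.
  m = 1000 → c = 10010100, weight = 3.
  m = 0100 → c = 11110010, weight = 5.
  m = 1100 → c = 01100110, weight = 4.
  m = 0010 → c = 11101110, weight = 6.
  m = 1010 → c = 01111010, weight = 5.
  m = 0110 → c = 00011100, weight = 3.
  m = 1110 → c = 10001000, weight = 2.
  m = 0001 → c = 01000001, weight = 2.
  m = 1001 → c = 11010101, weight = 5.
  m = 0101 → c = 10110011, weight = 5.
  m = 1101 → c = 00100111, weight = 4.
  m = 0011 → c = 10101111, weight = 6.
  m = 1011 → c = 00111011, weight = 5.
  m = 0111 → c = 01011101, weight = 5.
  m = 1111 → c = 11001001, weight = 4.
Tally weights:
  weight 0: 1 codewords.
  weight 2: 2 codewords.
  weight 3: 2 codewords.
  weight 4: 3 codewords.
  weight 5: 6 codewords.
  weight 6: 2 codewords.
Minimum distance d = smallest w > 0 with A_w > 0 = 2.
Sanity: Σ A_w = 16 = 2^4 = 16 ✓.


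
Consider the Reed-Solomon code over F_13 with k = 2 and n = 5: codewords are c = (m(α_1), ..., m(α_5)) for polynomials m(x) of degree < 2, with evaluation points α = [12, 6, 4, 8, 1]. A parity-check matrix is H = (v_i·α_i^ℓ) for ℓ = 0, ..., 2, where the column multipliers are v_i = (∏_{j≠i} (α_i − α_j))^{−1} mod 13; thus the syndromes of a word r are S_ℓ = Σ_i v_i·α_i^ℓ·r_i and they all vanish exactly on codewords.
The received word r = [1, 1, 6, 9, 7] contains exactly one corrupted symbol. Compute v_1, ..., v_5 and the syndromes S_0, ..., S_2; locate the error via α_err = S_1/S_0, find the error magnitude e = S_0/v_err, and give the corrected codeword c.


S = (9, 4, 9), error at position 1, error magnitude e = 2, c = [12, 1, 6, 9, 7].

Step 1: column multipliers v_i = (∏_{j≠i}(α_i − α_j))^{−1} mod 13.
  i = 1 (α = 12): (12−6)(12−4)(12−8)(12−1) = 6·8·4·11 = 2112 ≡ 6, so v_1 = 6^{−1} = 11 (mod 13).
  i = 2 (α = 6): (6−12)(6−4)(6−8)(6−1) = (−6)·2·(−2)·5 = 120 ≡ 3, so v_2 = 3^{−1} = 9 (mod 13).
  i = 3 (α = 4): (4−12)(4−6)(4−8)(4−1) = (−8)·(−2)·(−4)·3 = −192 ≡ 3, so v_3 = 3^{−1} = 9 (mod 13).
  i = 4 (α = 8): (8−12)(8−6)(8−4)(8−1) = (−4)·2·4·7 = −224 ≡ 10, so v_4 = 10^{−1} = 4 (mod 13).
  i = 5 (α = 1): (1−12)(1−6)(1−4)(1−8) = (−11)·(−5)·(−3)·(−7) = 1155 ≡ 11, so v_5 = 11^{−1} = 6 (mod 13).
  v = [11, 9, 9, 4, 6].
Step 2: syndromes of r = [1, 1, 6, 9, 7] (all sums mod 13).
  S_0 = Σ v_i r_i = 11·1 + 9·1 + 9·6 + 4·9 + 6·7 = 152 ≡ 9.
  S_1 = Σ v_i α_i r_i = 11·12·1 + 9·6·1 + 9·4·6 + 4·8·9 + 6·1·7 = 732 ≡ 4.
  α_i^2 mod 13 = [1, 10, 3, 12, 1].
  S_2 = Σ v_i α_i^2 r_i = 11·1·1 + 9·10·1 + 9·3·6 + 4·12·9 + 6·1·7 = 737 ≡ 9.
  S = (9, 4, 9) ≠ 0, so r is not a codeword (an error is present).
Step 3: locate the error. For a single error e at position i, S_ℓ = v_i·e·α_i^ℓ, so α_err = S_1/S_0.
  S_0^{−1} = 9^{−1} = 3 (mod 13), so α_err = 4·3 = 12 ≡ 12 = α_1. Error position i = 1.
  Consistency check: S_2/S_1 = 9·10 = 90 ≡ 12 = α_err ✓ (single-error assumption holds).
Step 4: error magnitude e = S_0/v_1 = S_0·∏_{j≠1}(α_1 − α_j) = 9·6 = 54 ≡ 2 (mod 13).
Step 5: correct position 1: c_1 = r_1 − e = 1 − 2 ≡ 12 (mod 13). Hence c = [12, 1, 6, 9, 7].
  Check: interpolating c through the α_i gives m(x) = 3 + 4·x (degree < 2) with m(α_i) = c_i for every i, so c is indeed a codeword.


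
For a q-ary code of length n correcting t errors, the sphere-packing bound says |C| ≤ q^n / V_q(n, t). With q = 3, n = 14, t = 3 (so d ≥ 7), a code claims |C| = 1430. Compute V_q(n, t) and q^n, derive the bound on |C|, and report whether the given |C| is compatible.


V_q(n, t) = 3305, q^n = 4782969, Hamming bound = 1447, |C| = 1430 ≤ bound (satisfied).

Step 1: Compute V_q(n, t) = Σ_{j=0}^3 C(n, j) (q−1)^j.
  j = 0: C(14,0)·(2)^0 = 1·1 = 1.
  j = 1: C(14,1)·(2)^1 = 14·2 = 28.
  j = 2: C(14,2)·(2)^2 = 91·4 = 364.
  j = 3: C(14,3)·(2)^3 = 364·8 = 2912.
  V_q(n, t) = 1 + 28 + 364 + 2912 = 3305.
Step 2: q^n = 3^14 = 4782969.
Step 3: Hamming bound ⌊q^n / V_q(n,t)⌋ = ⌊4782969/3305⌋ = 1447.
Step 4: Compare |C| = 1430 to 1447: satisfied.
The claimed |C| lies below the Hamming bound.


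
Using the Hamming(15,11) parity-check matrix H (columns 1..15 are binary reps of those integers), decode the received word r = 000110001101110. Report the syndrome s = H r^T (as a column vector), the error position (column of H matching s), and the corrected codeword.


s = (1, 1, 0, 1)^T, error position = 13, corrected codeword c = 000110001101010

Compute s = H r^T mod 2 one row at a time:
  s_1 = 0 + 1 + 1 + 0 + 1 + 1 + 1 + 0 = 5 ≡ 1 (mod 2).
  s_2 = 1 + 1 + 0 + 0 + 1 + 1 + 1 + 0 = 5 ≡ 1 (mod 2).
  s_3 = 0 + 0 + 0 + 0 + 1 + 0 + 1 + 0 = 2 ≡ 0 (mod 2).
  s_4 = 0 + 0 + 1 + 0 + 1 + 0 + 1 + 0 = 3 ≡ 1 (mod 2).
s = (1, 1, 0, 1)^T — this equals column 13 of H (binary 1101), so error is at position 13.
Correct: flip bit 13 of r = 000110001101110 to get c = 000110001101010.


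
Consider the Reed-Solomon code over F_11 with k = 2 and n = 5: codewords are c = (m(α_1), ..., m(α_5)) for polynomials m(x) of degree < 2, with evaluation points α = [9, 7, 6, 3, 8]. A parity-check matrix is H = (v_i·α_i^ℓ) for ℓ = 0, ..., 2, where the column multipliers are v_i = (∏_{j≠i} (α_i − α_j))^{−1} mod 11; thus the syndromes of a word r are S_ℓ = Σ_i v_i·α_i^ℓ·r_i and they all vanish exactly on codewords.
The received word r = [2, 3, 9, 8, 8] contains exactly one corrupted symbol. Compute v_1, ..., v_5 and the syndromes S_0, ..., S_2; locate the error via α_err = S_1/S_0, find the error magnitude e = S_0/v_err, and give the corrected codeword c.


S = (10, 8, 2), error at position 4, error magnitude e = 3, c = [2, 3, 9, 5, 8].

Step 1: column multipliers v_i = (∏_{j≠i}(α_i − α_j))^{−1} mod 11.
  i = 1 (α = 9): (9−7)(9−6)(9−3)(9−8) = 2·3·6·1 = 36 ≡ 3, so v_1 = 3^{−1} = 4 (mod 11).
  i = 2 (α = 7): (7−9)(7−6)(7−3)(7−8) = (−2)·1·4·(−1) = 8 ≡ 8, so v_2 = 8^{−1} = 7 (mod 11).
  i = 3 (α = 6): (6−9)(6−7)(6−3)(6−8) = (−3)·(−1)·3·(−2) = −18 ≡ 4, so v_3 = 4^{−1} = 3 (mod 11).
  i = 4 (α = 3): (3−9)(3−7)(3−6)(3−8) = (−6)·(−4)·(−3)·(−5) = 360 ≡ 8, so v_4 = 8^{−1} = 7 (mod 11).
  i = 5 (α = 8): (8−9)(8−7)(8−6)(8−3) = (−1)·1·2·5 = −10 ≡ 1, so v_5 = 1^{−1} = 1 (mod 11).
  v = [4, 7, 3, 7, 1].
Step 2: syndromes of r = [2, 3, 9, 8, 8] (all sums mod 11).
  S_0 = Σ v_i r_i = 4·2 + 7·3 + 3·9 + 7·8 + 1·8 = 120 ≡ 10.
  S_1 = Σ v_i α_i r_i = 4·9·2 + 7·7·3 + 3·6·9 + 7·3·8 + 1·8·8 = 613 ≡ 8.
  α_i^2 mod 11 = [4, 5, 3, 9, 9].
  S_2 = Σ v_i α_i^2 r_i = 4·4·2 + 7·5·3 + 3·3·9 + 7·9·8 + 1·9·8 = 794 ≡ 2.
  S = (10, 8, 2) ≠ 0, so r is not a codeword (an error is present).
Step 3: locate the error. For a single error e at position i, S_ℓ = v_i·e·α_i^ℓ, so α_err = S_1/S_0.
  S_0^{−1} = 10^{−1} = 10 (mod 11), so α_err = 8·10 = 80 ≡ 3 = α_4. Error position i = 4.
  Consistency check: S_2/S_1 = 2·7 = 14 ≡ 3 = α_err ✓ (single-error assumption holds).
Step 4: error magnitude e = S_0/v_4 = S_0·∏_{j≠4}(α_4 − α_j) = 10·8 = 80 ≡ 3 (mod 11).
Step 5: correct position 4: c_4 = r_4 − e = 8 − 3 ≡ 5 (mod 11). Hence c = [2, 3, 9, 5, 8].
  Check: interpolating c through the α_i gives m(x) = 1 + 5·x (degree < 2) with m(α_i) = c_i for every i, so c is indeed a codeword.


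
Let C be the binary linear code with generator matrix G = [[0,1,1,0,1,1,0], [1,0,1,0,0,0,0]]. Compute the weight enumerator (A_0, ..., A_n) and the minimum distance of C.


Weight distribution: A_0 = 1, A_2 = 1, A_4 = 2. Minimum distance d = 2.

Enumerate all 2^2 = 4 messages m ∈ F_2^2.
For each, compute codeword c = mG in F_2^7, then tally its weight.
  m = 00 → c = 0000000, weight = 0.
  m = 10 → c = 0110110, weight = 4.
  m = 01 → c = 1010000, weight = 2.
  m = 11 → c = 1100110, weight = 4.
Tally weights:
  weight 0: 1 codewords.
  weight 2: 1 codewords.
  weight 4: 2 codewords.
Minimum distance d = smallest w > 0 with A_w > 0 = 2.
Sanity: Σ A_w = 4 = 2^2 = 4 ✓.


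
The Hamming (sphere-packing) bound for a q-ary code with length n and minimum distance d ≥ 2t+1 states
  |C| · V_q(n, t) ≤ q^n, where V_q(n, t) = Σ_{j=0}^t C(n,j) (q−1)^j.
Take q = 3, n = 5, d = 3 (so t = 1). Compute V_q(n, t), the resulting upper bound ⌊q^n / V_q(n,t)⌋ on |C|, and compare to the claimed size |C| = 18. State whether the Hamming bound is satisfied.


V_q(n, t) = 11, q^n = 243, Hamming bound = 22, |C| = 18 ≤ bound (satisfied).

Step 1: Compute V_q(n, t) = Σ_{j=0}^1 C(n, j) (q−1)^j.
  j = 0: C(5,0)·(2)^0 = 1·1 = 1.
  j = 1: C(5,1)·(2)^1 = 5·2 = 10.
  V_q(n, t) = 1 + 10 = 11.
Step 2: q^n = 3^5 = 243.
Step 3: Hamming bound ⌊q^n / V_q(n,t)⌋ = ⌊243/11⌋ = 22.
Step 4: Compare |C| = 18 to 22: satisfied.
The claimed |C| lies below the Hamming bound.


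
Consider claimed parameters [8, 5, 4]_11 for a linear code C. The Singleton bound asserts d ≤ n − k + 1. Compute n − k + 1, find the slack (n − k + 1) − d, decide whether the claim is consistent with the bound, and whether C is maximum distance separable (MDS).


Singleton RHS = n − k + 1 = 4, slack = 0, bound satisfied, MDS.

Singleton bound: d ≤ n − k + 1.
Here n = 8, k = 5, so n − k + 1 = 4.
Given d = 4, check d ≤ 4: YES.
Slack = (n − k + 1) − d = 0.
The code is MDS (slack = 0).
Description: the claimed parameters are [8, 5, 4]_11; such a code would be MDS (meets Singleton bound).


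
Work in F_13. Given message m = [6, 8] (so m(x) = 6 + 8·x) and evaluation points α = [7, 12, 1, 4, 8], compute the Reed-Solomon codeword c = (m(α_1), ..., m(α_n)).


c = [10, 11, 1, 12, 5]

Message polynomial: m(x) = 6 + 8·x (mod 13).
For each evaluation point α_i, compute m(α_i) mod 13:
  α_1 = 7: Horner steps 8 → 10, so m(7) = 10.
  α_2 = 12: Horner steps 8 → 11, so m(12) = 11.
  α_3 = 1: Horner steps 8 → 1, so m(1) = 1.
  α_4 = 4: Horner steps 8 → 12, so m(4) = 12.
  α_5 = 8: Horner steps 8 → 5, so m(8) = 5.
Codeword c = [10, 11, 1, 12, 5] ∈ F_13^5.


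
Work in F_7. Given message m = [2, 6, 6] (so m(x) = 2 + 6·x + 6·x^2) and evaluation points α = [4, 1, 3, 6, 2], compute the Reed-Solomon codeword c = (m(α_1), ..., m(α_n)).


c = [3, 0, 4, 2, 3]

Message polynomial: m(x) = 2 + 6·x + 6·x^2 (mod 7).
For each evaluation point α_i, compute m(α_i) mod 7:
  α_1 = 4: Horner steps 6 → 2 → 3, so m(4) = 3.
  α_2 = 1: Horner steps 6 → 5 → 0, so m(1) = 0.
  α_3 = 3: Horner steps 6 → 3 → 4, so m(3) = 4.
  α_4 = 6: Horner steps 6 → 0 → 2, so m(6) = 2.
  α_5 = 2: Horner steps 6 → 4 → 3, so m(2) = 3.
Codeword c = [3, 0, 4, 2, 3] ∈ F_7^5.


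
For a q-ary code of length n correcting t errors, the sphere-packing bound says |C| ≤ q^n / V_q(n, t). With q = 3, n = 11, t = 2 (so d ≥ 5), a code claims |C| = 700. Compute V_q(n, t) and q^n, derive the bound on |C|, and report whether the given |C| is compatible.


V_q(n, t) = 243, q^n = 177147, Hamming bound = 729, |C| = 700 ≤ bound (satisfied).

Step 1: Compute V_q(n, t) = Σ_{j=0}^2 C(n, j) (q−1)^j.
  j = 0: C(11,0)·(2)^0 = 1·1 = 1.
  j = 1: C(11,1)·(2)^1 = 11·2 = 22.
  j = 2: C(11,2)·(2)^2 = 55·4 = 220.
  V_q(n, t) = 1 + 22 + 220 = 243.
Step 2: q^n = 3^11 = 177147.
Step 3: Hamming bound ⌊q^n / V_q(n,t)⌋ = ⌊177147/243⌋ = 729.
Step 4: Compare |C| = 700 to 729: satisfied.
The claimed |C| lies below the Hamming bound.


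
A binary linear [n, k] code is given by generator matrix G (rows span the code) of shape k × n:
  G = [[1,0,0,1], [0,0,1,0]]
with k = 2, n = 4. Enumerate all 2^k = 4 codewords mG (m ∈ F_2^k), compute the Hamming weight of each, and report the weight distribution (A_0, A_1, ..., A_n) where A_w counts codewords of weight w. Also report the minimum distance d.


Weight distribution: A_0 = 1, A_1 = 1, A_2 = 1, A_3 = 1. Minimum distance d = 1.

Enumerate all 2^2 = 4 messages m ∈ F_2^2.
For each, compute codeword c = mG in F_2^4, then tally its weight.
  m = 00 → c = 0000, weight = 0.
  m = 10 → c = 1001, weight = 2.
  m = 01 → c = 0010, weight = 1.
  m = 11 → c = 1011, weight = 3.
Tally weights:
  weight 0: 1 codewords.
  weight 1: 1 codewords.
  weight 2: 1 codewords.
  weight 3: 1 codewords.
Minimum distance d = smallest w > 0 with A_w > 0 = 1.
Sanity: Σ A_w = 4 = 2^2 = 4 ✓.


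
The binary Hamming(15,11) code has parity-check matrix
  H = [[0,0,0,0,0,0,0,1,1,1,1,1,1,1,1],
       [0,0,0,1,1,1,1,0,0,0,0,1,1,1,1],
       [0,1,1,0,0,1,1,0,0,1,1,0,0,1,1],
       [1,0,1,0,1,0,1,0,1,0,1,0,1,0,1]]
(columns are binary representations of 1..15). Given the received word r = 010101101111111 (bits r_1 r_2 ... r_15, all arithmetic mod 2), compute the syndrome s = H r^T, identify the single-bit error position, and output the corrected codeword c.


s = (1, 1, 1, 1)^T, error position = 15, corrected codeword c = 010101101111110

Compute s = H r^T mod 2 one row at a time:
  s_1 = 0 + 1 + 1 + 1 + 1 + 1 + 1 + 1 = 7 ≡ 1 (mod 2).
  s_2 = 1 + 0 + 1 + 1 + 1 + 1 + 1 + 1 = 7 ≡ 1 (mod 2).
  s_3 = 1 + 0 + 1 + 1 + 1 + 1 + 1 + 1 = 7 ≡ 1 (mod 2).
  s_4 = 0 + 0 + 0 + 1 + 1 + 1 + 1 + 1 = 5 ≡ 1 (mod 2).
s = (1, 1, 1, 1)^T — this equals column 15 of H (binary 1111), so error is at position 15.
Correct: flip bit 15 of r = 010101101111111 to get c = 010101101111110.


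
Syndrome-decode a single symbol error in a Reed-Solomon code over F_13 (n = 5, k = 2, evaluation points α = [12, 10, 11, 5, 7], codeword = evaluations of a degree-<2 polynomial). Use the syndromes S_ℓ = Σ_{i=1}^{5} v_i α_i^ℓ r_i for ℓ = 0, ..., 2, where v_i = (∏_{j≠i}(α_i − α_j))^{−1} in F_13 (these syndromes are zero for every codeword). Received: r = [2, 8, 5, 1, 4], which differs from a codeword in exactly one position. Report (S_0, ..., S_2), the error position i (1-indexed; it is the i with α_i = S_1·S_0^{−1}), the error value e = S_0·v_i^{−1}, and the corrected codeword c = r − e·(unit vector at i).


S = (1, 5, 12), error at position 4, error magnitude e = 4, c = [2, 8, 5, 10, 4].

Step 1: column multipliers v_i = (∏_{j≠i}(α_i − α_j))^{−1} mod 13.
  i = 1 (α = 12): (12−10)(12−11)(12−5)(12−7) = 2·1·7·5 = 70 ≡ 5, so v_1 = 5^{−1} = 8 (mod 13).
  i = 2 (α = 10): (10−12)(10−11)(10−5)(10−7) = (−2)·(−1)·5·3 = 30 ≡ 4, so v_2 = 4^{−1} = 10 (mod 13).
  i = 3 (α = 11): (11−12)(11−10)(11−5)(11−7) = (−1)·1·6·4 = −24 ≡ 2, so v_3 = 2^{−1} = 7 (mod 13).
  i = 4 (α = 5): (5−12)(5−10)(5−11)(5−7) = (−7)·(−5)·(−6)·(−2) = 420 ≡ 4, so v_4 = 4^{−1} = 10 (mod 13).
  i = 5 (α = 7): (7−12)(7−10)(7−11)(7−5) = (−5)·(−3)·(−4)·2 = −120 ≡ 10, so v_5 = 10^{−1} = 4 (mod 13).
  v = [8, 10, 7, 10, 4].
Step 2: syndromes of r = [2, 8, 5, 1, 4] (all sums mod 13).
  S_0 = Σ v_i r_i = 8·2 + 10·8 + 7·5 + 10·1 + 4·4 = 157 ≡ 1.
  S_1 = Σ v_i α_i r_i = 8·12·2 + 10·10·8 + 7·11·5 + 10·5·1 + 4·7·4 = 1539 ≡ 5.
  α_i^2 mod 13 = [1, 9, 4, 12, 10].
  S_2 = Σ v_i α_i^2 r_i = 8·1·2 + 10·9·8 + 7·4·5 + 10·12·1 + 4·10·4 = 1156 ≡ 12.
  S = (1, 5, 12) ≠ 0, so r is not a codeword (an error is present).
Step 3: locate the error. For a single error e at position i, S_ℓ = v_i·e·α_i^ℓ, so α_err = S_1/S_0.
  S_0^{−1} = 1^{−1} = 1 (mod 13), so α_err = 5·1 = 5 ≡ 5 = α_4. Error position i = 4.
  Consistency check: S_2/S_1 = 12·8 = 96 ≡ 5 = α_err ✓ (single-error assumption holds).
Step 4: error magnitude e = S_0/v_4 = S_0·∏_{j≠4}(α_4 − α_j) = 1·4 = 4 ≡ 4 (mod 13).
Step 5: correct position 4: c_4 = r_4 − e = 1 − 4 ≡ 10 (mod 13). Hence c = [2, 8, 5, 10, 4].
  Check: interpolating c through the α_i gives m(x) = 12 + 10·x (degree < 2) with m(α_i) = c_i for every i, so c is indeed a codeword.


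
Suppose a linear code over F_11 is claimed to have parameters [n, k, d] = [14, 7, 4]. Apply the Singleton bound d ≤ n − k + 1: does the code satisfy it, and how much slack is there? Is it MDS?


Singleton RHS = n − k + 1 = 8, slack = 4, bound satisfied, not MDS.

Singleton bound: d ≤ n − k + 1.
Here n = 14, k = 7, so n − k + 1 = 8.
Given d = 4, check d ≤ 8: YES.
Slack = (n − k + 1) − d = 4.
The code is NOT MDS (slack = 4 > 0).
Description: the claimed parameters are [14, 7, 4]_11; such a code would be non-MDS.


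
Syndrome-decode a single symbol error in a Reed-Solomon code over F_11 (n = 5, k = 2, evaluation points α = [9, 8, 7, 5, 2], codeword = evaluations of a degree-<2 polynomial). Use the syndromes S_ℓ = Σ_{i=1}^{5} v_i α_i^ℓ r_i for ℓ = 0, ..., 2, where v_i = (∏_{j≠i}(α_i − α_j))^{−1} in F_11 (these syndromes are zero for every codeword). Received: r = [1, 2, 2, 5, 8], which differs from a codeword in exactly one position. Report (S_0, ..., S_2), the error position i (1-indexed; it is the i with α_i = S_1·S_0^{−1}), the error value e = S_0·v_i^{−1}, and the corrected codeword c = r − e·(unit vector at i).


S = (6, 9, 8), error at position 3, error magnitude e = 10, c = [1, 2, 3, 5, 8].

Step 1: column multipliers v_i = (∏_{j≠i}(α_i − α_j))^{−1} mod 11.
  i = 1 (α = 9): (9−8)(9−7)(9−5)(9−2) = 1·2·4·7 = 56 ≡ 1, so v_1 = 1^{−1} = 1 (mod 11).
  i = 2 (α = 8): (8−9)(8−7)(8−5)(8−2) = (−1)·1·3·6 = −18 ≡ 4, so v_2 = 4^{−1} = 3 (mod 11).
  i = 3 (α = 7): (7−9)(7−8)(7−5)(7−2) = (−2)·(−1)·2·5 = 20 ≡ 9, so v_3 = 9^{−1} = 5 (mod 11).
  i = 4 (α = 5): (5−9)(5−8)(5−7)(5−2) = (−4)·(−3)·(−2)·3 = −72 ≡ 5, so v_4 = 5^{−1} = 9 (mod 11).
  i = 5 (α = 2): (2−9)(2−8)(2−7)(2−5) = (−7)·(−6)·(−5)·(−3) = 630 ≡ 3, so v_5 = 3^{−1} = 4 (mod 11).
  v = [1, 3, 5, 9, 4].
Step 2: syndromes of r = [1, 2, 2, 5, 8] (all sums mod 11).
  S_0 = Σ v_i r_i = 1·1 + 3·2 + 5·2 + 9·5 + 4·8 = 94 ≡ 6.
  S_1 = Σ v_i α_i r_i = 1·9·1 + 3·8·2 + 5·7·2 + 9·5·5 + 4·2·8 = 416 ≡ 9.
  α_i^2 mod 11 = [4, 9, 5, 3, 4].
  S_2 = Σ v_i α_i^2 r_i = 1·4·1 + 3·9·2 + 5·5·2 + 9·3·5 + 4·4·8 = 371 ≡ 8.
  S = (6, 9, 8) ≠ 0, so r is not a codeword (an error is present).
Step 3: locate the error. For a single error e at position i, S_ℓ = v_i·e·α_i^ℓ, so α_err = S_1/S_0.
  S_0^{−1} = 6^{−1} = 2 (mod 11), so α_err = 9·2 = 18 ≡ 7 = α_3. Error position i = 3.
  Consistency check: S_2/S_1 = 8·5 = 40 ≡ 7 = α_err ✓ (single-error assumption holds).
Step 4: error magnitude e = S_0/v_3 = S_0·∏_{j≠3}(α_3 − α_j) = 6·9 = 54 ≡ 10 (mod 11).
Step 5: correct position 3: c_3 = r_3 − e = 2 − 10 ≡ 3 (mod 11). Hence c = [1, 2, 3, 5, 8].
  Check: interpolating c through the α_i gives m(x) = 10 + 10·x (degree < 2) with m(α_i) = c_i for every i, so c is indeed a codeword.


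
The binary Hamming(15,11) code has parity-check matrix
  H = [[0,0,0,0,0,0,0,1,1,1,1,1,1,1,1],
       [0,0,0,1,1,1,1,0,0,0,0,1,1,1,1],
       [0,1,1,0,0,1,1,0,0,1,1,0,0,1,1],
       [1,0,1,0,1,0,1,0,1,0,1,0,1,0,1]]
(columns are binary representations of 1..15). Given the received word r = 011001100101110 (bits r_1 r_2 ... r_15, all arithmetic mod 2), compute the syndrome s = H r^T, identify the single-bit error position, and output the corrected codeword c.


s = (0, 1, 0, 1)^T, error position = 5, corrected codeword c = 011011100101110

Compute s = H r^T mod 2 one row at a time:
  s_1 = 0 + 0 + 1 + 0 + 1 + 1 + 1 + 0 = 4 ≡ 0 (mod 2).
  s_2 = 0 + 0 + 1 + 1 + 1 + 1 + 1 + 0 = 5 ≡ 1 (mod 2).
  s_3 = 1 + 1 + 1 + 1 + 1 + 0 + 1 + 0 = 6 ≡ 0 (mod 2).
  s_4 = 0 + 1 + 0 + 1 + 0 + 0 + 1 + 0 = 3 ≡ 1 (mod 2).
s = (0, 1, 0, 1)^T — this equals column 5 of H (binary 0101), so error is at position 5.
Correct: flip bit 5 of r = 011001100101110 to get c = 011011100101110.


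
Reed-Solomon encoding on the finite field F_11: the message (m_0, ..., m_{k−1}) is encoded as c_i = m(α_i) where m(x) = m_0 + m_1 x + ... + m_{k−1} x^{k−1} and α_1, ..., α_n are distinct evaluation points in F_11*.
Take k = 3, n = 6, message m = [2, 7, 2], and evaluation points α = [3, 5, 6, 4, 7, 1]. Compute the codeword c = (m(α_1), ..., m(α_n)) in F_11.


c = [8, 10, 6, 7, 6, 0]

Message polynomial: m(x) = 2 + 7·x + 2·x^2 (mod 11).
For each evaluation point α_i, compute m(α_i) mod 11:
  α_1 = 3: Horner steps 2 → 2 → 8, so m(3) = 8.
  α_2 = 5: Horner steps 2 → 6 → 10, so m(5) = 10.
  α_3 = 6: Horner steps 2 → 8 → 6, so m(6) = 6.
  α_4 = 4: Horner steps 2 → 4 → 7, so m(4) = 7.
  α_5 = 7: Horner steps 2 → 10 → 6, so m(7) = 6.
  α_6 = 1: Horner steps 2 → 9 → 0, so m(1) = 0.
Codeword c = [8, 10, 6, 7, 6, 0] ∈ F_11^6.


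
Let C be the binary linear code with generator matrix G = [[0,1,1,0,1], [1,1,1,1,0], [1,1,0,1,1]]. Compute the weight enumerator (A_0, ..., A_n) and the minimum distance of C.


Weight distribution: A_0 = 1, A_1 = 1, A_2 = 1, A_3 = 3, A_4 = 2. Minimum distance d = 1.

Enumerate all 2^3 = 8 messages m ∈ F_2^3.
For each, compute codeword c = mG in F_2^5, then tally its weight.
  m = 000 → c = 00000, weight = 0.
  m = 100 → c = 01101, weight = 3.
  m = 010 → c = 11110, weight = 4.
  m = 110 → c = 10011, weight = 3.
  m = 001 → c = 11011, weight = 4.
  m = 101 → c = 10110, weight = 3.
  m = 011 → c = 00101, weight = 2.
  m = 111 → c = 01000, weight = 1.
Tally weights:
  weight 0: 1 codewords.
  weight 1: 1 codewords.
  weight 2: 1 codewords.
  weight 3: 3 codewords.
  weight 4: 2 codewords.
Minimum distance d = smallest w > 0 with A_w > 0 = 1.
Sanity: Σ A_w = 8 = 2^3 = 8 ✓.
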